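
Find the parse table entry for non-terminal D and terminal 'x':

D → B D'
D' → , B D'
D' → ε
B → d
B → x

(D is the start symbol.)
D → B D'

To find M[D, 'x'], we find productions for D where 'x' is in the predict set (PREDICT(N → α) = (FIRST(α) \ {ε}) ∪ (FOLLOW(N) if α ⇒* ε)).

Relevant sets:
  FIRST(B) = { 'd', 'x' }

D → B D': PREDICT = { 'd', 'x' }
  'x' is in predict set, so this production goes in M[D, 'x']

M[D, 'x'] = D → B D'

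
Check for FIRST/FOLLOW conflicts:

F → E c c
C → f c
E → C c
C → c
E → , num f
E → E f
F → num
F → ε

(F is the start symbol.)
A FIRST/FOLLOW conflict occurs when a non-terminal N has a nullable alternative N → β (β ⇒* ε) and another alternative N → α with FIRST(α) ∩ FOLLOW(N) ≠ ∅: on such a lookahead the parser cannot decide between expanding α and letting N vanish via β.

Nullable non-terminals: F.
FIRST sets used below: FIRST(E) = { ',', 'c', 'f' }

F: nullable alternative(s) F → ε; FOLLOW(F) = { $ }
  F → E c c: FIRST \ {ε} = { ',', 'c', 'f' } — disjoint from FOLLOW(F)
  F → num: FIRST \ {ε} = { 'num' } — disjoint from FOLLOW(F)
  F → ε: FIRST \ {ε} = { } — this is the only nullable alternative, skip

C, E have no nullable alternative, so no FIRST/FOLLOW check is needed there.

No FIRST/FOLLOW conflicts found.

Answer: No FIRST/FOLLOW conflicts.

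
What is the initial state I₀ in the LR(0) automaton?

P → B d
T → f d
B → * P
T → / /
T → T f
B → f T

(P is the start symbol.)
First, augment the grammar with P' → P
I₀ = CLOSURE({ [P' → . P] }):
  [P' → . P] has the dot before P: add [P → . B d]
  [P → . B d] has the dot before B: add [B → . * P], [B → . f T]
No further items can be added.

I₀ = { [B → . * P], [B → . f T], [P → . B d], [P' → . P] }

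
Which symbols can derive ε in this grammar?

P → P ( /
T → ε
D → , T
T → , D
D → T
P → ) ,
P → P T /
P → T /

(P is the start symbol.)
{ 'D', 'T' }

ε-productions: T → ε
So T is immediately nullable.
D → T: every symbol on the right is nullable, so D is nullable too.
No further non-terminal can be added: every production for the remaining non-terminals contains a terminal or a non-nullable non-terminal.
Nullable = { 'D', 'T' }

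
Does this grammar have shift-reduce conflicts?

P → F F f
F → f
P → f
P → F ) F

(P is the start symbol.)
A shift-reduce conflict occurs when an LR(0) state has both:
  - a complete (reduce) item [A → α .] (dot at the end), and
  - a shift item [B → β . c γ] (dot before a terminal).

Augment with P' → P and build the canonical LR(0) collection (I0 = CLOSURE({[P' → . P]}), then GOTO on every symbol after a dot until no new states appear). It has 9 states:
  I0: { [F → . f], [P → . F ) F], [P → . F F f], [P → . f], [P' → . P] }  — shift
  I1: { [F → . f], [P → F . ) F], [P → F . F f] }  — shift
  I2: { [P' → P .] }  — accept
  I3: { [F → f .], [P → f .] }  — 2 reduces
  I4: { [F → . f], [P → F ) . F] }  — shift
  I5: { [P → F F . f] }  — shift
  I6: { [F → f .] }  — reduce
  I7: { [P → F F f .] }  — reduce
  I8: { [P → F ) F .] }  — reduce

No state contains both a complete item and a shift item.

Answer: No shift-reduce conflicts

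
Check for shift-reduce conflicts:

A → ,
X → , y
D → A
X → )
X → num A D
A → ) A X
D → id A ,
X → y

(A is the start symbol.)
Augment with A' → A and build the canonical LR(0) collection (I0 = CLOSURE({[A' → . A]}), then GOTO on every symbol after a dot until no new states appear). It has 17 states:
  I0: { [A → . ) A X], [A → . ,], [A' → . A] }  — shift
  I1: { [A → ) . A X], [A → . ) A X], [A → . ,] }  — shift
  I2: { [A → , .] }  — reduce
  I3: { [A' → A .] }  — accept
  I4: { [A → ) A . X], [X → . )], [X → . , y], [X → . num A D], [X → . y] }  — shift
  I5: { [X → ) .] }  — reduce
  I6: { [X → , . y] }  — shift
  I7: { [A → ) A X .] }  — reduce
  I8: { [A → . ) A X], [A → . ,], [X → num . A D] }  — shift
  I9: { [X → y .] }  — reduce
  I10: { [A → . ) A X], [A → . ,], [D → . A], [D → . id A ,], [X → num A . D] }  — shift
  I11: { [D → A .] }  — reduce
  I12: { [X → num A D .] }  — reduce
  I13: { [A → . ) A X], [A → . ,], [D → id . A ,] }  — shift
  I14: { [D → id A . ,] }  — shift
  I15: { [D → id A , .] }  — reduce
  I16: { [X → , y .] }  — reduce

No state contains both a complete item and a shift item.

Answer: No shift-reduce conflicts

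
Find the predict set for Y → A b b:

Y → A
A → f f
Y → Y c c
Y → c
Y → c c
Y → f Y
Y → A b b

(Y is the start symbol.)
PREDICT(Y → A b b) = (FIRST(RHS) \ {ε}) ∪ (FOLLOW(Y) if ε ∈ FIRST(RHS), i.e. RHS ⇒* ε)
FIRST(A) = { 'f' }
FIRST(A b b) = { 'f' }
ε ∉ FIRST(A b b), so FOLLOW(Y) is not added.
PREDICT(Y → A b b) = { 'f' }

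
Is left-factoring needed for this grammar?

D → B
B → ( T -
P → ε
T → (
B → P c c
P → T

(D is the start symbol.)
Left-factoring is needed when two productions for the same non-terminal
share a common prefix on the right-hand side.

Productions for B:
  B → ( T -
  B → P c c
Productions for P:
  P → ε
  P → T

No common prefixes found.

Answer: No, left-factoring is not needed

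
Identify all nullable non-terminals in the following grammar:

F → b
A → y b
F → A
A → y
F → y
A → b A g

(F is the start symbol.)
None

A non-terminal is nullable if it can derive ε (the empty string): either it has an ε-production, or it has a production whose right-hand side consists entirely of nullable non-terminals.

There are no ε-productions, so no non-terminal can derive ε.
No non-terminals are nullable.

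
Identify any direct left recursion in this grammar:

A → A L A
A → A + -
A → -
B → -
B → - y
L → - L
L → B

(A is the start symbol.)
A → A L A: LEFT RECURSIVE (starts with A)
A → A + -: LEFT RECURSIVE (starts with A)
A → -: starts with '-'
B → -: starts with '-'
B → - y: starts with '-'
L → - L: starts with '-'
L → B: starts with B

The grammar has direct left recursion on: A.

Answer: Yes, A is left-recursive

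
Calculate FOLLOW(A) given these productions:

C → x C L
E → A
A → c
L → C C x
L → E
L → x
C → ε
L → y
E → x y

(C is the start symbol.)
{ $, 'c', 'x', 'y' }

To compute FOLLOW(A), find every occurrence of A on a right-hand side N → α A β: add FIRST(β) \ {ε}, and if β is empty or nullable also add FOLLOW(N). Iterate to a fixed point.

In E → A: A is at the end, add FOLLOW(E)

The FOLLOW sets referred to above (computed the same way, to a fixed point):
  FOLLOW(E) = { $, 'c', 'x', 'y' }

Taking the union: FOLLOW(A) = { $, 'c', 'x', 'y' }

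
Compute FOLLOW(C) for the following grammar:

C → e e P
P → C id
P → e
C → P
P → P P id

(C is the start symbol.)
{ $, 'id' }

C is the start symbol, so $ ∈ FOLLOW(C).
In P → C id: C is followed by id, add FIRST(id) \ {ε} = { 'id' }

Taking the union: FOLLOW(C) = { $, 'id' }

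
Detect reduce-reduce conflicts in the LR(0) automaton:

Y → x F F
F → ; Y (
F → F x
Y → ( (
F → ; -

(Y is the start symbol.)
No reduce-reduce conflicts

A reduce-reduce conflict occurs when an LR(0) state has two complete items [A → α .] and [B → β .] — both call for a reduction, and with no lookahead the parser cannot choose between them.

Augment with Y' → Y and build the canonical LR(0) collection (I0 = CLOSURE({[Y' → . Y]}), then GOTO on every symbol after a dot until no new states appear). It has 12 states:
  I0: { [Y → . ( (], [Y → . x F F], [Y' → . Y] }  — shift
  I1: { [Y → ( . (] }  — shift
  I2: { [Y' → Y .] }  — accept
  I3: { [F → . ; -], [F → . ; Y (], [F → . F x], [Y → x . F F] }  — shift
  I4: { [F → ; . -], [F → ; . Y (], [Y → . ( (], [Y → . x F F] }  — shift
  I5: { [F → . ; -], [F → . ; Y (], [F → . F x], [F → F . x], [Y → x F . F] }  — shift
  I6: { [F → F . x], [Y → x F F .] }  — shift, reduce
  I7: { [F → F x .] }  — reduce
  I8: { [F → ; - .] }  — reduce
  I9: { [F → ; Y . (] }  — shift
  I10: { [F → ; Y ( .] }  — reduce
  I11: { [Y → ( ( .] }  — reduce

No state contains more than one complete item.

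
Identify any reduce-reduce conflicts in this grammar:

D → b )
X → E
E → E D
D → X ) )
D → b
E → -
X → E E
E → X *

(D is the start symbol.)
Augment with D' → D and build the canonical LR(0) collection (I0 = CLOSURE({[D' → . D]}), then GOTO on every symbol after a dot until no new states appear). It has 12 states:
  I0: { [D → . X ) )], [D → . b )], [D → . b], [D' → . D], [E → . -], [E → . E D], [E → . X *], [X → . E E], [X → . E] }  — shift
  I1: { [E → - .] }  — reduce
  I2: { [D' → D .] }  — accept
  I3: { [D → . X ) )], [D → . b )], [D → . b], [E → . -], [E → . E D], [E → . X *], [E → E . D], [X → . E E], [X → . E], [X → E . E], [X → E .] }  — shift, reduce
  I4: { [D → X . ) )], [E → X . *] }  — shift
  I5: { [D → b . )], [D → b .] }  — shift, reduce
  I6: { [D → b ) .] }  — reduce
  I7: { [D → X ) . )] }  — shift
  I8: { [E → X * .] }  — reduce
  I9: { [D → X ) ) .] }  — reduce
  I10: { [E → E D .] }  — reduce
  I11: { [D → . X ) )], [D → . b )], [D → . b], [E → . -], [E → . E D], [E → . X *], [E → E . D], [X → . E E], [X → . E], [X → E . E], [X → E .], [X → E E .] }  — shift, 2 reduces

I11 contains complete items [X → E .], [X → E E .] — reduce-reduce conflict.

Answer: Yes — I11: [X → E .] vs [X → E E .]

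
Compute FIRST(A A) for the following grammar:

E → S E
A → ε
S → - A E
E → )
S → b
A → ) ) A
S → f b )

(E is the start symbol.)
{ ')', ε }

FIRST sets of the non-terminals involved (from the grammar, by fixed-point iteration):
  FIRST(A) = { ')', ε }

To compute FIRST(A A), process the symbols left to right:
Symbol A is a non-terminal. Add FIRST(A) \ {ε} = { ')' }
A is nullable (ε ∈ FIRST(A)), continue to the next symbol.
Symbol A is a non-terminal. Add FIRST(A) \ {ε} = { ')' }
A is nullable (ε ∈ FIRST(A)), continue to the next symbol.
All symbols are nullable, so ε is in the result.
FIRST(A A) = { ')', ε }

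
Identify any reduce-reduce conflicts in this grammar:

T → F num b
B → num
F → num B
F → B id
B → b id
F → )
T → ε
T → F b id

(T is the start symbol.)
Augment with T' → T and build the canonical LR(0) collection (I0 = CLOSURE({[T' → . T]}), then GOTO on every symbol after a dot until no new states appear). It has 15 states:
  I0: { [B → . b id], [B → . num], [F → . )], [F → . B id], [F → . num B], [T → . F b id], [T → . F num b], [T → .], [T' → . T] }  — shift, reduce
  I1: { [F → ) .] }  — reduce
  I2: { [F → B . id] }  — shift
  I3: { [T → F . b id], [T → F . num b] }  — shift
  I4: { [T' → T .] }  — accept
  I5: { [B → b . id] }  — shift
  I6: { [B → . b id], [B → . num], [B → num .], [F → num . B] }  — shift, reduce
  I7: { [F → num B .] }  — reduce
  I8: { [B → num .] }  — reduce
  I9: { [B → b id .] }  — reduce
  I10: { [T → F b . id] }  — shift
  I11: { [T → F num . b] }  — shift
  I12: { [T → F num b .] }  — reduce
  I13: { [T → F b id .] }  — reduce
  I14: { [F → B id .] }  — reduce

No state contains more than one complete item.

Answer: No reduce-reduce conflicts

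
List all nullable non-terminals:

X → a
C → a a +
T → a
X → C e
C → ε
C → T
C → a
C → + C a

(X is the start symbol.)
{ 'C' }

A non-terminal is nullable if it can derive ε (the empty string): either it has an ε-production, or it has a production whose right-hand side consists entirely of nullable non-terminals.

ε-productions: C → ε
So C is immediately nullable.
No further non-terminal can be added: every production for the remaining non-terminals contains a terminal or a non-nullable non-terminal.
Nullable = { 'C' }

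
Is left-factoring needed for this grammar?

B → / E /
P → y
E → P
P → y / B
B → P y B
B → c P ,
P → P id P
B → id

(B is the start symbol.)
Yes, P has productions with common prefix 'y'

Left-factoring is needed when two productions for the same non-terminal
share a common prefix on the right-hand side.

Productions for B:
  B → / E /
  B → P y B
  B → c P ,
  B → id
Productions for P:
  P → y
  P → y / B
  P → P id P

Found common prefix 'y' in productions for P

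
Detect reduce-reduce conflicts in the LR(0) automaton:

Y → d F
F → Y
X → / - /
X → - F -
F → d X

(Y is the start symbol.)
No reduce-reduce conflicts

A reduce-reduce conflict occurs when an LR(0) state has two complete items [A → α .] and [B → β .] — both call for a reduction, and with no lookahead the parser cannot choose between them.

Augment with Y' → Y and build the canonical LR(0) collection (I0 = CLOSURE({[Y' → . Y]}), then GOTO on every symbol after a dot until no new states appear). It has 13 states:
  I0: { [Y → . d F], [Y' → . Y] }  — shift
  I1: { [Y' → Y .] }  — accept
  I2: { [F → . Y], [F → . d X], [Y → . d F], [Y → d . F] }  — shift
  I3: { [Y → d F .] }  — reduce
  I4: { [F → Y .] }  — reduce
  I5: { [F → . Y], [F → . d X], [F → d . X], [X → . - F -], [X → . / - /], [Y → . d F], [Y → d . F] }  — shift
  I6: { [F → . Y], [F → . d X], [X → - . F -], [Y → . d F] }  — shift
  I7: { [X → / . - /] }  — shift
  I8: { [F → d X .] }  — reduce
  I9: { [X → / - . /] }  — shift
  I10: { [X → / - / .] }  — reduce
  I11: { [X → - F . -] }  — shift
  I12: { [X → - F - .] }  — reduce

No state contains more than one complete item.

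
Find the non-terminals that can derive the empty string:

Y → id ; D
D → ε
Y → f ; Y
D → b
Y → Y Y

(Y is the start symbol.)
{ 'D' }

A non-terminal is nullable if it can derive ε (the empty string): either it has an ε-production, or it has a production whose right-hand side consists entirely of nullable non-terminals.

ε-productions: D → ε
So D is immediately nullable.
No further non-terminal can be added: every production for the remaining non-terminals contains a terminal or a non-nullable non-terminal.
Nullable = { 'D' }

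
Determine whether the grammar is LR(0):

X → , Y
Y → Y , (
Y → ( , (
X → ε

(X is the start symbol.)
A grammar is LR(0) if no state in the canonical LR(0) collection has:
  - both a shift item (dot before a terminal) and a complete item (shift-reduce conflict), or
  - two or more complete items (reduce-reduce conflict; the accept item [X' → X .] counts as a complete item here).

Augment with X' → X and build the canonical LR(0) collection (I0 = CLOSURE({[X' → . X]}), then GOTO on every symbol after a dot until no new states appear). It has 9 states:
  I0: { [X → . , Y], [X → .], [X' → . X] }  — shift, reduce
  I1: { [X → , . Y], [Y → . ( , (], [Y → . Y , (] }  — shift
  I2: { [X' → X .] }  — accept
  I3: { [Y → ( . , (] }  — shift
  I4: { [X → , Y .], [Y → Y . , (] }  — shift, reduce
  I5: { [Y → Y , . (] }  — shift
  I6: { [Y → Y , ( .] }  — reduce
  I7: { [Y → ( , . (] }  — shift
  I8: { [Y → ( , ( .] }  — reduce

Conflict in state I0:
  Shift-reduce conflict between [X → .] and [X → . , Y]
So the grammar is NOT LR(0).

Answer: No. Shift-reduce conflict between [X → .] and [X → . , Y]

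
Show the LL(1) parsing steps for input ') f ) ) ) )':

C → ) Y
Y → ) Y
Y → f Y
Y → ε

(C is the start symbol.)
LL(1) parsing maintains a stack (initially the start symbol over $) and the input. At each step: if the stack top is a terminal, match it against the current input token; if it is a non-terminal N, replace it with the RHS of M[N, lookahead] (the unique production whose predict set contains the lookahead).

Stack is shown with the top on the left.

Stack  Input          Action
----------------------------
C $    ) f ) ) ) ) $  output C → ) Y
) Y $  ) f ) ) ) ) $  match ')'
Y $    f ) ) ) ) $    output Y → f Y
f Y $  f ) ) ) ) $    match 'f'
Y $    ) ) ) ) $      output Y → ) Y
) Y $  ) ) ) ) $      match ')'
Y $    ) ) ) $        output Y → ) Y
) Y $  ) ) ) $        match ')'
Y $    ) ) $          output Y → ) Y
) Y $  ) ) $          match ')'
Y $    ) $            output Y → ) Y
) Y $  ) $            match ')'
Y $    $              output Y → ε
$      $              accept

The string is accepted.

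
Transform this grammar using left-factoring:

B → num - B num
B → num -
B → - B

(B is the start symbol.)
B → num - B'
B' → B num
B' → ε
B → - B

Left-factoring transforms A → αβ₁ | αβ₂ into A → αA' and A' → β₁ | β₂
(α is the longest common prefix among the alternatives). Repeat until
no nonterminal has two alternatives with a common prefix.

Round 1: B has alternatives sharing prefix 'num -'. Introduce B': B → num - B'
  Add: B' → B num
  Add: B' → ε

No remaining common prefixes — done.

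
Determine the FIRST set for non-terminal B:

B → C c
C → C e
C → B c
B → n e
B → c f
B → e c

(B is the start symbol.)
To compute FIRST(B), examine every production with B on the left-hand side, reading each right-hand side left to right until a non-nullable symbol is reached.

FIRST sets of the other non-terminals involved (by the same procedure, iterated to a fixed point):
  FIRST(C) = { 'c', 'e', 'n' }

From B → C c:
  - C is a non-terminal: add FIRST(C) \ {ε} = { 'c', 'e', 'n' }
    C is not nullable, so stop
From B → n e:
  - n is a terminal: add 'n' and stop
From B → c f:
  - c is a terminal: add 'c' and stop
From B → e c:
  - e is a terminal: add 'e' and stop

Collecting: FIRST(B) = { 'c', 'e', 'n' }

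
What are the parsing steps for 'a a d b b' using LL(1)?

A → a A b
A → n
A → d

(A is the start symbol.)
LL(1) parsing maintains a stack (initially the start symbol over $) and the input. At each step: if the stack top is a terminal, match it against the current input token; if it is a non-terminal N, replace it with the RHS of M[N, lookahead] (the unique production whose predict set contains the lookahead).

Stack is shown with the top on the left.

Stack      Input        Action
------------------------------
A $        a a d b b $  output A → a A b
a A b $    a a d b b $  match 'a'
A b $      a d b b $    output A → a A b
a A b b $  a d b b $    match 'a'
A b b $    d b b $      output A → d
d b b $    d b b $      match 'd'
b b $      b b $        match 'b'
b $        b $          match 'b'
$          $            accept

The string is accepted.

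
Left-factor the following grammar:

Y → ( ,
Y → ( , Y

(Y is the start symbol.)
Y → ( , Y'
Y' → ε
Y' → Y

Left-factoring transforms A → αβ₁ | αβ₂ into A → αA' and A' → β₁ | β₂
(α is the longest common prefix among the alternatives). Repeat until
no nonterminal has two alternatives with a common prefix.

Round 1: Y has alternatives sharing prefix '( ,'. Introduce Y': Y → ( , Y'
  Add: Y' → ε
  Add: Y' → Y

No remaining common prefixes — done.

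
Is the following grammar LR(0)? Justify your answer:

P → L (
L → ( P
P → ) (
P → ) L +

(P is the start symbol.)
No. Shift-reduce conflict between [P → ) ( .] and [L → . ( P]

Augment with P' → P and build the canonical LR(0) collection (I0 = CLOSURE({[P' → . P]}), then GOTO on every symbol after a dot until no new states appear). It has 10 states:
  I0: { [L → . ( P], [P → . ) (], [P → . ) L +], [P → . L (], [P' → . P] }  — shift
  I1: { [L → ( . P], [L → . ( P], [P → . ) (], [P → . ) L +], [P → . L (] }  — shift
  I2: { [L → . ( P], [P → ) . (], [P → ) . L +] }  — shift
  I3: { [P → L . (] }  — shift
  I4: { [P' → P .] }  — accept
  I5: { [P → L ( .] }  — reduce
  I6: { [L → ( . P], [L → . ( P], [P → ) ( .], [P → . ) (], [P → . ) L +], [P → . L (] }  — shift, reduce
  I7: { [P → ) L . +] }  — shift
  I8: { [P → ) L + .] }  — reduce
  I9: { [L → ( P .] }  — reduce

Conflict in state I6:
  Shift-reduce conflict between [P → ) ( .] and [L → . ( P]
So the grammar is NOT LR(0).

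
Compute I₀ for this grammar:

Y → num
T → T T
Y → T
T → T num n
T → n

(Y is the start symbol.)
First, augment the grammar with Y' → Y
I₀ = CLOSURE({ [Y' → . Y] }):
  [Y' → . Y] has the dot before Y: add [Y → . num], [Y → . T]
  [Y → . T] has the dot before T: add [T → . T T], [T → . T num n], [T → . n]
No further items can be added.

I₀ = { [T → . T T], [T → . T num n], [T → . n], [Y → . T], [Y → . num], [Y' → . Y] }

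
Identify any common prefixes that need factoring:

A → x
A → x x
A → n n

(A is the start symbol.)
Left-factoring is needed when two productions for the same non-terminal
share a common prefix on the right-hand side.

Productions for A:
  A → x
  A → x x
  A → n n

Found common prefix 'x' in productions for A

Answer: Yes, A has productions with common prefix 'x'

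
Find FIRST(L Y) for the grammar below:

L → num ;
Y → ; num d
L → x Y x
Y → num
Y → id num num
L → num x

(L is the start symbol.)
{ 'num', 'x' }

FIRST sets of the non-terminals involved (from the grammar, by fixed-point iteration):
  FIRST(L) = { 'num', 'x' }

To compute FIRST(L Y), process the symbols left to right:
Symbol L is a non-terminal. Add FIRST(L) \ {ε} = { 'num', 'x' }
L is not nullable (ε ∉ FIRST(L)), so stop here.
FIRST(L Y) = { 'num', 'x' }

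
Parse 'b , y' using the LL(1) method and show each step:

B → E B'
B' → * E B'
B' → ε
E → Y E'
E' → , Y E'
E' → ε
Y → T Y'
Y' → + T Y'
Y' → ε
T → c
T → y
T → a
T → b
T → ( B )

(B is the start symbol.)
Stack is shown with the top on the left.

Stack         Input    Action
-----------------------------
B $           b , y $  output B → E B'
E B' $        b , y $  output E → Y E'
Y E' B' $     b , y $  output Y → T Y'
T Y' E' B' $  b , y $  output T → b
b Y' E' B' $  b , y $  match 'b'
Y' E' B' $    , y $    output Y' → ε
E' B' $       , y $    output E' → , Y E'
, Y E' B' $   , y $    match ','
Y E' B' $     y $      output Y → T Y'
T Y' E' B' $  y $      output T → y
y Y' E' B' $  y $      match 'y'
Y' E' B' $    $        output Y' → ε
E' B' $       $        output E' → ε
B' $          $        output B' → ε
$             $        accept

The string is accepted.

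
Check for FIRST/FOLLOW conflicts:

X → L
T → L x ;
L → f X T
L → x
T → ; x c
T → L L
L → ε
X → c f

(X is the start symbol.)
A FIRST/FOLLOW conflict occurs when a non-terminal N has a nullable alternative N → β (β ⇒* ε) and another alternative N → α with FIRST(α) ∩ FOLLOW(N) ≠ ∅: on such a lookahead the parser cannot decide between expanding α and letting N vanish via β.

Nullable non-terminals: L, T, X.
FIRST sets used below: FIRST(L) = { 'f', 'x', ε }

L: nullable alternative(s) L → ε; FOLLOW(L) = { $, ';', 'f', 'x' }
  L → f X T: FIRST \ {ε} = { 'f' } — overlaps FOLLOW(L) on { 'f' }: CONFLICT
  L → x: FIRST \ {ε} = { 'x' } — overlaps FOLLOW(L) on { 'x' }: CONFLICT
  L → ε: FIRST \ {ε} = { } — this is the only nullable alternative, skip

T: nullable alternative(s) T → L L; FOLLOW(T) = { $, ';', 'f', 'x' }
  T → L x ;: FIRST \ {ε} = { 'f', 'x' } — overlaps FOLLOW(T) on { 'f', 'x' }: CONFLICT
  T → ; x c: FIRST \ {ε} = { ';' } — overlaps FOLLOW(T) on { ';' }: CONFLICT
  T → L L: FIRST \ {ε} = { 'f', 'x' } — this is the only nullable alternative, skip

X: nullable alternative(s) X → L; FOLLOW(X) = { $, ';', 'f', 'x' }
  X → L: FIRST \ {ε} = { 'f', 'x' } — this is the only nullable alternative, skip
  X → c f: FIRST \ {ε} = { 'c' } — disjoint from FOLLOW(X)

So the grammar has 4 FIRST/FOLLOW conflicts (marked CONFLICT above).

Answer: Yes. T → L x ';' with FOLLOW(T) on { 'f', 'x' }; T → ';' x c with FOLLOW(T) on { ';' }; L → f X T with FOLLOW(L) on { 'f' }; L → x with FOLLOW(L) on { 'x' }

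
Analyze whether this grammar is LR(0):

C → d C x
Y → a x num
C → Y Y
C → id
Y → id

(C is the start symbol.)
No. Reduce-reduce conflict: [C → id .] and [Y → id .]

A grammar is LR(0) if no state in the canonical LR(0) collection has:
  - both a shift item (dot before a terminal) and a complete item (shift-reduce conflict), or
  - two or more complete items (reduce-reduce conflict; the accept item [C' → C .] counts as a complete item here).

Augment with C' → C and build the canonical LR(0) collection (I0 = CLOSURE({[C' → . C]}), then GOTO on every symbol after a dot until no new states appear). It has 12 states:
  I0: { [C → . Y Y], [C → . d C x], [C → . id], [C' → . C], [Y → . a x num], [Y → . id] }  — shift
  I1: { [C' → C .] }  — accept
  I2: { [C → Y . Y], [Y → . a x num], [Y → . id] }  — shift
  I3: { [Y → a . x num] }  — shift
  I4: { [C → . Y Y], [C → . d C x], [C → . id], [C → d . C x], [Y → . a x num], [Y → . id] }  — shift
  I5: { [C → id .], [Y → id .] }  — 2 reduces
  I6: { [C → d C . x] }  — shift
  I7: { [C → d C x .] }  — reduce
  I8: { [Y → a x . num] }  — shift
  I9: { [Y → a x num .] }  — reduce
  I10: { [C → Y Y .] }  — reduce
  I11: { [Y → id .] }  — reduce

Conflict in state I5:
  Reduce-reduce conflict: [C → id .] and [Y → id .]
So the grammar is NOT LR(0).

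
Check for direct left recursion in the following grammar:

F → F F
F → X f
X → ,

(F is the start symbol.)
Yes, F is left-recursive

Direct left recursion occurs when N → N α for some non-terminal N (the right-hand side begins with the left-hand side itself).

F → F F: LEFT RECURSIVE (starts with F)
F → X f: starts with X
X → ,: starts with ','

The grammar has direct left recursion on: F.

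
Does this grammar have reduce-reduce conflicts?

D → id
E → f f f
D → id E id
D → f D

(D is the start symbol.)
A reduce-reduce conflict occurs when an LR(0) state has two complete items [A → α .] and [B → β .] — both call for a reduction, and with no lookahead the parser cannot choose between them.

Augment with D' → D and build the canonical LR(0) collection (I0 = CLOSURE({[D' → . D]}), then GOTO on every symbol after a dot until no new states appear). It has 10 states:
  I0: { [D → . f D], [D → . id E id], [D → . id], [D' → . D] }  — shift
  I1: { [D' → D .] }  — accept
  I2: { [D → . f D], [D → . id E id], [D → . id], [D → f . D] }  — shift
  I3: { [D → id . E id], [D → id .], [E → . f f f] }  — shift, reduce
  I4: { [D → id E . id] }  — shift
  I5: { [E → f . f f] }  — shift
  I6: { [E → f f . f] }  — shift
  I7: { [E → f f f .] }  — reduce
  I8: { [D → id E id .] }  — reduce
  I9: { [D → f D .] }  — reduce

No state contains more than one complete item.

Answer: No reduce-reduce conflicts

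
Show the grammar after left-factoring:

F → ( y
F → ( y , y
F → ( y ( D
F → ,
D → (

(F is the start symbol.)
Left-factoring transforms A → αβ₁ | αβ₂ into A → αA' and A' → β₁ | β₂
(α is the longest common prefix among the alternatives). Repeat until
no nonterminal has two alternatives with a common prefix.

Round 1: F has alternatives sharing prefix '( y'. Introduce F': F → ( y F'
  Add: F' → ε
  Add: F' → , y
  Add: F' → ( D

No remaining common prefixes — done.

Resulting grammar:
F → ( y F'
F' → ε
F' → , y
F' → ( D
F → ,
D → (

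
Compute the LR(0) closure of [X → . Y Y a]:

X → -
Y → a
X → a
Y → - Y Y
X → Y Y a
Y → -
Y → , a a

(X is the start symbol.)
To compute CLOSURE, for each item [A → α.Bβ] where B is a non-terminal, add [B → .γ] for all productions B → γ; repeat for the newly added items until nothing changes.

Start with: [X → . Y Y a]
  [X → . Y Y a] has the dot before Y: add [Y → . a], [Y → . - Y Y], [Y → . -], [Y → . , a a]
No further items can be added.

CLOSURE = { [X → . Y Y a], [Y → . , a a], [Y → . - Y Y], [Y → . -], [Y → . a] }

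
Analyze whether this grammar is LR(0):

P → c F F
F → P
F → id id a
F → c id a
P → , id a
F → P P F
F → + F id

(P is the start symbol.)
A grammar is LR(0) if no state in the canonical LR(0) collection has:
  - both a shift item (dot before a terminal) and a complete item (shift-reduce conflict), or
  - two or more complete items (reduce-reduce conflict; the accept item [P' → P .] counts as a complete item here).

Augment with P' → P and build the canonical LR(0) collection (I0 = CLOSURE({[P' → . P]}), then GOTO on every symbol after a dot until no new states appear). It has 20 states:
  I0: { [P → . , id a], [P → . c F F], [P' → . P] }  — shift
  I1: { [P → , . id a] }  — shift
  I2: { [P' → P .] }  — accept
  I3: { [F → . + F id], [F → . P P F], [F → . P], [F → . c id a], [F → . id id a], [P → . , id a], [P → . c F F], [P → c . F F] }  — shift
  I4: { [F → + . F id], [F → . + F id], [F → . P P F], [F → . P], [F → . c id a], [F → . id id a], [P → . , id a], [P → . c F F] }  — shift
  I5: { [F → . + F id], [F → . P P F], [F → . P], [F → . c id a], [F → . id id a], [P → . , id a], [P → . c F F], [P → c F . F] }  — shift
  I6: { [F → P . P F], [F → P .], [P → . , id a], [P → . c F F] }  — shift, reduce
  I7: { [F → . + F id], [F → . P P F], [F → . P], [F → . c id a], [F → . id id a], [F → c . id a], [P → . , id a], [P → . c F F], [P → c . F F] }  — shift
  I8: { [F → id . id a] }  — shift
  I9: { [F → id id . a] }  — shift
  I10: { [F → id id a .] }  — reduce
  I11: { [F → c id . a], [F → id . id a] }  — shift
  I12: { [F → c id a .] }  — reduce
  I13: { [F → . + F id], [F → . P P F], [F → . P], [F → . c id a], [F → . id id a], [F → P P . F], [P → . , id a], [P → . c F F] }  — shift
  I14: { [F → P P F .] }  — reduce
  I15: { [P → c F F .] }  — reduce
  I16: { [F → + F . id] }  — shift
  I17: { [F → + F id .] }  — reduce
  I18: { [P → , id . a] }  — shift
  I19: { [P → , id a .] }  — reduce

Conflict in state I6:
  Shift-reduce conflict between [F → P .] and [P → . , id a]
So the grammar is NOT LR(0).

Answer: No. Shift-reduce conflict between [F → P .] and [P → . , id a]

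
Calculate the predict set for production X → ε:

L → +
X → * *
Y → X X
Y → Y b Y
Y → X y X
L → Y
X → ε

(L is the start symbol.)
PREDICT(X → ε) = (FIRST(RHS) \ {ε}) ∪ (FOLLOW(X) if ε ∈ FIRST(RHS), i.e. RHS ⇒* ε)
The right-hand side is ε (FIRST(ε) = { ε }), so the predict set is FOLLOW(X) = { $, '*', 'b', 'y' }
PREDICT(X → ε) = { $, '*', 'b', 'y' }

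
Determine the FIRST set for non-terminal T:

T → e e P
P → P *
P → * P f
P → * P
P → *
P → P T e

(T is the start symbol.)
From T → e e P:
  - e is a terminal: add 'e' and stop

Collecting: FIRST(T) = { 'e' }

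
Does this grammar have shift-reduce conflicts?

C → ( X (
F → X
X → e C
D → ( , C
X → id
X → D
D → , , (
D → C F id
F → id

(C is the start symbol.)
Augment with C' → C and build the canonical LR(0) collection (I0 = CLOSURE({[C' → . C]}), then GOTO on every symbol after a dot until no new states appear). It has 20 states:
  I0: { [C → . ( X (], [C' → . C] }  — shift
  I1: { [C → ( . X (], [C → . ( X (], [D → . ( , C], [D → . , , (], [D → . C F id], [X → . D], [X → . e C], [X → . id] }  — shift
  I2: { [C' → C .] }  — accept
  I3: { [C → ( . X (], [C → . ( X (], [D → ( . , C], [D → . ( , C], [D → . , , (], [D → . C F id], [X → . D], [X → . e C], [X → . id] }  — shift
  I4: { [D → , . , (] }  — shift
  I5: { [C → . ( X (], [D → . ( , C], [D → . , , (], [D → . C F id], [D → C . F id], [F → . X], [F → . id], [X → . D], [X → . e C], [X → . id] }  — shift
  I6: { [X → D .] }  — reduce
  I7: { [C → ( X . (] }  — shift
  I8: { [C → . ( X (], [X → e . C] }  — shift
  I9: { [X → id .] }  — reduce
  I10: { [X → e C .] }  — reduce
  I11: { [C → ( X ( .] }  — reduce
  I12: { [D → C F . id] }  — shift
  I13: { [F → X .] }  — reduce
  I14: { [F → id .], [X → id .] }  — 2 reduces
  I15: { [D → C F id .] }  — reduce
  I16: { [D → , , . (] }  — shift
  I17: { [D → , , ( .] }  — reduce
  I18: { [C → . ( X (], [D → ( , . C], [D → , . , (] }  — shift
  I19: { [D → ( , C .] }  — reduce

No state contains both a complete item and a shift item.

Answer: No shift-reduce conflicts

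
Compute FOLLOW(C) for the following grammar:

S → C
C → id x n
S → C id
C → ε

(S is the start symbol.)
{ $, 'id' }

In S → C: C is at the end, add FOLLOW(S)
In S → C id: C is followed by id, add FIRST(id) \ {ε} = { 'id' }

The FOLLOW sets referred to above (computed the same way, to a fixed point):
  FOLLOW(S) = { $ }

Taking the union: FOLLOW(C) = { $, 'id' }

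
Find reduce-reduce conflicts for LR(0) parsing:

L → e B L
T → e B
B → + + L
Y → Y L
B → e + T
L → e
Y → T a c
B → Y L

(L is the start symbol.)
Yes — I14: [B → Y L .] vs [Y → Y L .]

A reduce-reduce conflict occurs when an LR(0) state has two complete items [A → α .] and [B → β .] — both call for a reduction, and with no lookahead the parser cannot choose between them.

Augment with L' → L and build the canonical LR(0) collection (I0 = CLOSURE({[L' → . L]}), then GOTO on every symbol after a dot until no new states appear). It has 18 states:
  I0: { [L → . e B L], [L → . e], [L' → . L] }  — shift
  I1: { [L' → L .] }  — accept
  I2: { [B → . + + L], [B → . Y L], [B → . e + T], [L → e . B L], [L → e .], [T → . e B], [Y → . T a c], [Y → . Y L] }  — shift, reduce
  I3: { [B → + . + L] }  — shift
  I4: { [L → . e B L], [L → . e], [L → e B . L] }  — shift
  I5: { [Y → T . a c] }  — shift
  I6: { [B → Y . L], [L → . e B L], [L → . e], [Y → Y . L] }  — shift
  I7: { [B → . + + L], [B → . Y L], [B → . e + T], [B → e . + T], [T → . e B], [T → e . B], [Y → . T a c], [Y → . Y L] }  — shift
  I8: { [B → + . + L], [B → e + . T], [T → . e B] }  — shift
  I9: { [T → e B .] }  — reduce
  I10: { [B → + + . L], [L → . e B L], [L → . e] }  — shift
  I11: { [B → e + T .] }  — reduce
  I12: { [B → . + + L], [B → . Y L], [B → . e + T], [T → . e B], [T → e . B], [Y → . T a c], [Y → . Y L] }  — shift
  I13: { [B → + + L .] }  — reduce
  I14: { [B → Y L .], [Y → Y L .] }  — 2 reduces
  I15: { [Y → T a . c] }  — shift
  I16: { [Y → T a c .] }  — reduce
  I17: { [L → e B L .] }  — reduce

I14 contains complete items [B → Y L .], [Y → Y L .] — reduce-reduce conflict.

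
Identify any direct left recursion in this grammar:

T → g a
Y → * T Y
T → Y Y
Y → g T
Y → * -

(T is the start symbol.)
Direct left recursion occurs when N → N α for some non-terminal N (the right-hand side begins with the left-hand side itself).

T → g a: starts with g
Y → * T Y: starts with '*'
T → Y Y: starts with Y
Y → g T: starts with g
Y → * -: starts with '*'

No direct left recursion found.

Answer: No direct left recursion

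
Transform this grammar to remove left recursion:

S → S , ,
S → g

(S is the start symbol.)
S is directly left-recursive. The standard transformation for
  A → A α₁ | ... | A α_m | β₁ | ... | β_n
is
  A  → β₁ A' | ... | β_n A'
  A' → α₁ A' | ... | α_m A' | ε

S → g becomes S → g S'
S → S , , becomes S' → , , S'
Add S' → ε

Resulting grammar:
S → g S'
S' → , , S'
S' → ε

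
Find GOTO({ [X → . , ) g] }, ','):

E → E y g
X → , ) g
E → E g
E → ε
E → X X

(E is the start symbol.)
GOTO(I, ',') = CLOSURE({ [A → αX.β] : [A → α.Xβ] ∈ I, X = ',' })

Items with dot before ',', with the dot advanced:
  [X → . , ) g] → [X → , . ) g]
Closure adds nothing (no advanced item has the dot before a non-terminal).

GOTO = { [X → , . ) g] }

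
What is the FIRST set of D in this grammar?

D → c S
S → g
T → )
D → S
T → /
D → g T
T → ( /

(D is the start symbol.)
{ 'c', 'g' }

FIRST sets of the other non-terminals involved (by the same procedure, iterated to a fixed point):
  FIRST(S) = { 'g' }

From D → c S:
  - c is a terminal: add 'c' and stop
From D → S:
  - S is a non-terminal: add FIRST(S) \ {ε} = { 'g' }
    S is not nullable, so stop
From D → g T:
  - g is a terminal: add 'g' and stop

Collecting: FIRST(D) = { 'c', 'g' }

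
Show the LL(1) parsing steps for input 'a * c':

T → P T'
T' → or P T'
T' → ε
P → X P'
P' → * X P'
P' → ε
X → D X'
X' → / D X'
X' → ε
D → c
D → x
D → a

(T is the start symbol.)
LL(1) parsing maintains a stack (initially the start symbol over $) and the input. At each step: if the stack top is a terminal, match it against the current input token; if it is a non-terminal N, replace it with the RHS of M[N, lookahead] (the unique production whose predict set contains the lookahead).

Stack is shown with the top on the left.

Stack         Input    Action
-----------------------------
T $           a * c $  output T → P T'
P T' $        a * c $  output P → X P'
X P' T' $     a * c $  output X → D X'
D X' P' T' $  a * c $  output D → a
a X' P' T' $  a * c $  match 'a'
X' P' T' $    * c $    output X' → ε
P' T' $       * c $    output P' → * X P'
* X P' T' $   * c $    match '*'
X P' T' $     c $      output X → D X'
D X' P' T' $  c $      output D → c
c X' P' T' $  c $      match 'c'
X' P' T' $    $        output X' → ε
P' T' $       $        output P' → ε
T' $          $        output T' → ε
$             $        accept

The string is accepted.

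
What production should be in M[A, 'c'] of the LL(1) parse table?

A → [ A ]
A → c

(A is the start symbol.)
To find M[A, 'c'], we find productions for A where 'c' is in the predict set (PREDICT(N → α) = (FIRST(α) \ {ε}) ∪ (FOLLOW(N) if α ⇒* ε)).

A → [ A ]: PREDICT = { '[' }
A → c: PREDICT = { 'c' }
  'c' is in predict set, so this production goes in M[A, 'c']

M[A, 'c'] = A → c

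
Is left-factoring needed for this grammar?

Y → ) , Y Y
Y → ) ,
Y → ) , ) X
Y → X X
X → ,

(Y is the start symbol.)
Left-factoring is needed when two productions for the same non-terminal
share a common prefix on the right-hand side.

Productions for Y:
  Y → ) , Y Y
  Y → ) ,
  Y → ) , ) X
  Y → X X

Found common prefix ') ,' in productions for Y

Answer: Yes, Y has productions with common prefix ') ,'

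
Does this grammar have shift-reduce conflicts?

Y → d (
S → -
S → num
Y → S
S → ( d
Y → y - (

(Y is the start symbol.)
Augment with Y' → Y and build the canonical LR(0) collection (I0 = CLOSURE({[Y' → . Y]}), then GOTO on every symbol after a dot until no new states appear). It has 12 states:
  I0: { [S → . ( d], [S → . -], [S → . num], [Y → . S], [Y → . d (], [Y → . y - (], [Y' → . Y] }  — shift
  I1: { [S → ( . d] }  — shift
  I2: { [S → - .] }  — reduce
  I3: { [Y → S .] }  — reduce
  I4: { [Y' → Y .] }  — accept
  I5: { [Y → d . (] }  — shift
  I6: { [S → num .] }  — reduce
  I7: { [Y → y . - (] }  — shift
  I8: { [Y → y - . (] }  — shift
  I9: { [Y → y - ( .] }  — reduce
  I10: { [Y → d ( .] }  — reduce
  I11: { [S → ( d .] }  — reduce

No state contains both a complete item and a shift item.

Answer: No shift-reduce conflicts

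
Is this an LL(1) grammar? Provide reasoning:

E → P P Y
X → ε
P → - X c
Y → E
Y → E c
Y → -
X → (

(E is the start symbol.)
Relevant sets:
  FIRST(E) = { '-' }
  FOLLOW(X) = { 'c' }

For X:
  PREDICT(X → ε) = { 'c' }
  PREDICT(X → '(') = { '(' }
For Y:
  PREDICT(Y → E) = { '-' }
  PREDICT(Y → E c) = { '-' }
  PREDICT(Y → '-') = { '-' }
E, P have a single production, so nothing to check there.

Conflict found: Predict set conflict for Y: { '-' }
The grammar is NOT LL(1).

Answer: No. Predict set conflict for Y: { '-' }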